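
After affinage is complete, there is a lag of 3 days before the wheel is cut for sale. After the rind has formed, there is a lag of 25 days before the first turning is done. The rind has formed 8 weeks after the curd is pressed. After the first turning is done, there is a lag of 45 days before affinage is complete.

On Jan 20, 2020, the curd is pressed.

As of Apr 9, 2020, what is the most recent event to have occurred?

The rind has formed

The curd is pressed: Jan 20, 2020.
The rind has formed: Jan 20, 2020 + 8 weeks = Mar 16, 2020.
The first turning is done: Mar 16, 2020 + 25 days = Apr 10, 2020.
Affinage is complete: Apr 10, 2020 + 45 days = May 25, 2020.
The wheel is cut for sale: May 25, 2020 + 3 days = May 28, 2020.
Apr 9, 2020 falls between when the rind has formed (Mar 16, 2020) and when the first turning is done (Apr 10, 2020).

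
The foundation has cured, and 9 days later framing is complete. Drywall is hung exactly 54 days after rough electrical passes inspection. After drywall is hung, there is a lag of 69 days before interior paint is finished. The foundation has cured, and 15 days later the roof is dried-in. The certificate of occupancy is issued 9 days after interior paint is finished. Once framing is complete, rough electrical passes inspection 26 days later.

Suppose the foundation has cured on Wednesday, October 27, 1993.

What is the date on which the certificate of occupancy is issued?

Tuesday, April 12, 1994

The foundation has cured: Oct 27, 1993.
Framing is complete: Oct 27, 1993 + 9 days = Nov 5, 1993.
Rough electrical passes inspection: Nov 5, 1993 + 26 days = Dec 1, 1993.
Drywall is hung: Dec 1, 1993 + 54 days = Jan 24, 1994.
Interior paint is finished: Jan 24, 1994 + 69 days = Apr 3, 1994.
The certificate of occupancy is issued: Apr 3, 1994 + 9 days = Apr 12, 1994.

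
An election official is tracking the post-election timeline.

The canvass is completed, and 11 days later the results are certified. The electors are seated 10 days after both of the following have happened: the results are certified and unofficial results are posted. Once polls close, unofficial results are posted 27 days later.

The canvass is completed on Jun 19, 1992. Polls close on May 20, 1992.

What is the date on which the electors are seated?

The canvass is completed: Jun 19, 1992.
The results are certified: Jun 19, 1992 + 11 days = Jun 30, 1992.
Polls close: May 20, 1992.
Unofficial results are posted: May 20, 1992 + 27 days = Jun 16, 1992.
Both prerequisites met — the results are certified (Jun 30, 1992), unofficial results are posted (Jun 16, 1992); the later is Jun 30, 1992.
The electors are seated: Jun 30, 1992 + 10 days = Jul 10, 1992.

Jul 10, 1992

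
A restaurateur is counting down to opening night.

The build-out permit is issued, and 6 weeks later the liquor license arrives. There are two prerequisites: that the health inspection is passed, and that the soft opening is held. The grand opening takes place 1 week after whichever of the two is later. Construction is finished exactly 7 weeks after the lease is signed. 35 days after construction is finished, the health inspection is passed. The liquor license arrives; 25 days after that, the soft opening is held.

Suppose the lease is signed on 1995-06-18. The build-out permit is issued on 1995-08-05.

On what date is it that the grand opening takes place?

The lease is signed: Jun 18, 1995.
Construction is finished: Jun 18, 1995 + 7 weeks = Aug 6, 1995.
The health inspection is passed: Aug 6, 1995 + 35 days = Sep 10, 1995.
The build-out permit is issued: Aug 5, 1995.
The liquor license arrives: Aug 5, 1995 + 6 weeks = Sep 16, 1995.
The soft opening is held: Sep 16, 1995 + 25 days = Oct 11, 1995.
Both prerequisites met — the health inspection is passed (Sep 10, 1995), the soft opening is held (Oct 11, 1995); the later is Oct 11, 1995.
The grand opening takes place: Oct 11, 1995 + 1 week = Oct 18, 1995.

1995-10-18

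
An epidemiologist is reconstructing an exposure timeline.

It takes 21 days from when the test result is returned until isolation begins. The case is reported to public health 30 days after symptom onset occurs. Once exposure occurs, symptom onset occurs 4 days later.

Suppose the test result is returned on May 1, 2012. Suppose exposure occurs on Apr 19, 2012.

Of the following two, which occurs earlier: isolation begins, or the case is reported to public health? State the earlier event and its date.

The test result is returned: May 1, 2012.
Isolation begins: May 1, 2012 + 21 days = May 22, 2012.
Exposure occurs: Apr 19, 2012.
Symptom onset occurs: Apr 19, 2012 + 4 days = Apr 23, 2012.
The case is reported to public health: Apr 23, 2012 + 30 days = May 23, 2012.
Comparing: isolation begins on May 22, 2012 vs the case is reported to public health on May 23, 2012. Earlier: isolation begins.

Isolation begins — May 22, 2012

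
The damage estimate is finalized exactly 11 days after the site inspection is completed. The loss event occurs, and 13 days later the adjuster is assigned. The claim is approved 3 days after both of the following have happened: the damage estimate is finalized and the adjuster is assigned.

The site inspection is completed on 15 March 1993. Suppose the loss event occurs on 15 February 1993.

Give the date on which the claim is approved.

29 March 1993

The site inspection is completed: Mar 15, 1993.
The damage estimate is finalized: Mar 15, 1993 + 11 days = Mar 26, 1993.
The loss event occurs: Feb 15, 1993.
The adjuster is assigned: Feb 15, 1993 + 13 days = Feb 28, 1993.
Both prerequisites met — the damage estimate is finalized (Mar 26, 1993), the adjuster is assigned (Feb 28, 1993); the later is Mar 26, 1993.
The claim is approved: Mar 26, 1993 + 3 days = Mar 29, 1993.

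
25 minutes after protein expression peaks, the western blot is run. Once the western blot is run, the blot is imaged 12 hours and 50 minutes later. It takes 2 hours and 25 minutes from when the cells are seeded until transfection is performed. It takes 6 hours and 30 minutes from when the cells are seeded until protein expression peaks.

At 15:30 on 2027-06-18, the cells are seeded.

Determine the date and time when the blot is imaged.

11:15 on 2027-06-19

The cells are seeded: 15:30 Jun 18, 2027.
Protein expression peaks: 15:30 Jun 18, 2027 + 6h30m = 22:00 Jun 18, 2027.
The western blot is run: 22:00 Jun 18, 2027 + 25m = 22:25 Jun 18, 2027.
The blot is imaged: 22:25 Jun 18, 2027 + 12h50m = 11:15 Jun 19, 2027.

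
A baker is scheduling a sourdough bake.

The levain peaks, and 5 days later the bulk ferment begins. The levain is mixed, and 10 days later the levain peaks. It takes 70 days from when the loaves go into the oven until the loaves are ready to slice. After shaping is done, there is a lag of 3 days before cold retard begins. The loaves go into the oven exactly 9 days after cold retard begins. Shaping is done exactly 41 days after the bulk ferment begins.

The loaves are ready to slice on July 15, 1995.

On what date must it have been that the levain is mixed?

The loaves are ready to slice: Jul 15, 1995.
The loaves go into the oven: Jul 15, 1995 − 70 days = May 6, 1995.
Cold retard begins: May 6, 1995 − 9 days = Apr 27, 1995.
Shaping is done: Apr 27, 1995 − 3 days = Apr 24, 1995.
The bulk ferment begins: Apr 24, 1995 − 41 days = Mar 14, 1995.
The levain peaks: Mar 14, 1995 − 5 days = Mar 9, 1995.
The levain is mixed: Mar 9, 1995 − 10 days = Feb 27, 1995.

February 27, 1995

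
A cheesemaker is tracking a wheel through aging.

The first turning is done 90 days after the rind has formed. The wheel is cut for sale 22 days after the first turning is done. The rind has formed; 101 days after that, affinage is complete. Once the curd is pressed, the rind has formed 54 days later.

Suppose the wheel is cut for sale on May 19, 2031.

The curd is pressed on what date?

Dec 4, 2030

The wheel is cut for sale: May 19, 2031.
The first turning is done: May 19, 2031 − 22 days = Apr 27, 2031.
The rind has formed: Apr 27, 2031 − 90 days = Jan 27, 2031.
The curd is pressed: Jan 27, 2031 − 54 days = Dec 4, 2030.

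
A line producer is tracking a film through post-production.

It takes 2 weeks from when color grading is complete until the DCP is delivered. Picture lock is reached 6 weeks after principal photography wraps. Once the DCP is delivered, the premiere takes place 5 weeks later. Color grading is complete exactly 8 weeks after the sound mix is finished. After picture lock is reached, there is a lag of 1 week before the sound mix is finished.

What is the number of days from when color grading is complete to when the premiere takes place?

Causal path: color grading is complete → the DCP is delivered → the premiere takes place.
Total delay along the path: 2 + 5 weeks = 7 weeks = 49 days.

49 days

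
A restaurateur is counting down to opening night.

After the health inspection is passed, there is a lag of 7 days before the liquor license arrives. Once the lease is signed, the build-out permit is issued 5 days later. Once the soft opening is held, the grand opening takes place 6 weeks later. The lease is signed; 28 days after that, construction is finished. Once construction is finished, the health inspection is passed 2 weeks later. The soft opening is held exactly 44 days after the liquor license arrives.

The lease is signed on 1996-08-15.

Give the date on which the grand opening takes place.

1996-12-28

The lease is signed: Aug 15, 1996.
Construction is finished: Aug 15, 1996 + 28 days = Sep 12, 1996.
The health inspection is passed: Sep 12, 1996 + 2 weeks = Sep 26, 1996.
The liquor license arrives: Sep 26, 1996 + 7 days = Oct 3, 1996.
The soft opening is held: Oct 3, 1996 + 44 days = Nov 16, 1996.
The grand opening takes place: Nov 16, 1996 + 6 weeks = Dec 28, 1996.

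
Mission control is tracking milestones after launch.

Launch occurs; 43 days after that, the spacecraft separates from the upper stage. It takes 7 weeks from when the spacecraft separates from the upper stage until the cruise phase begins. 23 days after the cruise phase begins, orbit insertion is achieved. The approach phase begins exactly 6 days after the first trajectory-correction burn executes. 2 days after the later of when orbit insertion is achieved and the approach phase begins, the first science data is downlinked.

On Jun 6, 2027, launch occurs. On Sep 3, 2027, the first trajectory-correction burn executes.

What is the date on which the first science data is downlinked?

Oct 1, 2027

Launch occurs: Jun 6, 2027.
The spacecraft separates from the upper stage: Jun 6, 2027 + 43 days = Jul 19, 2027.
The cruise phase begins: Jul 19, 2027 + 7 weeks = Sep 6, 2027.
Orbit insertion is achieved: Sep 6, 2027 + 23 days = Sep 29, 2027.
The first trajectory-correction burn executes: Sep 3, 2027.
The approach phase begins: Sep 3, 2027 + 6 days = Sep 9, 2027.
Both prerequisites met — orbit insertion is achieved (Sep 29, 2027), the approach phase begins (Sep 9, 2027); the later is Sep 29, 2027.
The first science data is downlinked: Sep 29, 2027 + 2 days = Oct 1, 2027.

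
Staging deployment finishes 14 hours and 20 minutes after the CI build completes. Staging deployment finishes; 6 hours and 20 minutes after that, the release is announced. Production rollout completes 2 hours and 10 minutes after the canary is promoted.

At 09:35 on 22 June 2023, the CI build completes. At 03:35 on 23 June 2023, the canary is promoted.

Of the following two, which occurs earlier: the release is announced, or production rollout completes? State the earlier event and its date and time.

The CI build completes: 09:35 Jun 22, 2023.
Staging deployment finishes: 09:35 Jun 22, 2023 + 14h20m = 23:55 Jun 22, 2023.
The release is announced: 23:55 Jun 22, 2023 + 6h20m = 06:15 Jun 23, 2023.
The canary is promoted: 03:35 Jun 23, 2023.
Production rollout completes: 03:35 Jun 23, 2023 + 2h10m = 05:45 Jun 23, 2023.
Comparing: the release is announced at 06:15 Jun 23, 2023 vs production rollout completes at 05:45 Jun 23, 2023. Earlier: production rollout completes.

Production rollout completes — 05:45 on 23 June 2023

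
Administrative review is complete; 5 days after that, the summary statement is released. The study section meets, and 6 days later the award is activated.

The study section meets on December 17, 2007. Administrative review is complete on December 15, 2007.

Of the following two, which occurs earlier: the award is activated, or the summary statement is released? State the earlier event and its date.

The summary statement is released — December 20, 2007

The study section meets: Dec 17, 2007.
The award is activated: Dec 17, 2007 + 6 days = Dec 23, 2007.
Administrative review is complete: Dec 15, 2007.
The summary statement is released: Dec 15, 2007 + 5 days = Dec 20, 2007.
Comparing: the award is activated on Dec 23, 2007 vs the summary statement is released on Dec 20, 2007. Earlier: the summary statement is released.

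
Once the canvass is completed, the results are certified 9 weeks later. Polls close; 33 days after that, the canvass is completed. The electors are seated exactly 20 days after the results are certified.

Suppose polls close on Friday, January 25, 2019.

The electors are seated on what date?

Polls close: Jan 25, 2019.
The canvass is completed: Jan 25, 2019 + 33 days = Feb 27, 2019.
The results are certified: Feb 27, 2019 + 9 weeks = May 1, 2019.
The electors are seated: May 1, 2019 + 20 days = May 21, 2019.

Tuesday, May 21, 2019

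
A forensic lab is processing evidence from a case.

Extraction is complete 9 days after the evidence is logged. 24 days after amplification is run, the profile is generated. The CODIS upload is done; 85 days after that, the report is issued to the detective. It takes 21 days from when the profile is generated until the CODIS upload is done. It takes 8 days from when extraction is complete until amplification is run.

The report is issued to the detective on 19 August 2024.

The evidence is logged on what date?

25 March 2024

The report is issued to the detective: Aug 19, 2024.
The CODIS upload is done: Aug 19, 2024 − 85 days = May 26, 2024.
The profile is generated: May 26, 2024 − 21 days = May 5, 2024.
Amplification is run: May 5, 2024 − 24 days = Apr 11, 2024.
Extraction is complete: Apr 11, 2024 − 8 days = Apr 3, 2024.
The evidence is logged: Apr 3, 2024 − 9 days = Mar 25, 2024.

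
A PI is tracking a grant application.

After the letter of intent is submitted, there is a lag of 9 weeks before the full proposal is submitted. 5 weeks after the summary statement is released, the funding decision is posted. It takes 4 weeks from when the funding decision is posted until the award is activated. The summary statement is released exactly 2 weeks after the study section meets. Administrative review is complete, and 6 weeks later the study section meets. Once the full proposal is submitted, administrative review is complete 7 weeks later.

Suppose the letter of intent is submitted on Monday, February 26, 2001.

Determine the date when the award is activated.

Monday, October 15, 2001

The letter of intent is submitted: Feb 26, 2001.
The full proposal is submitted: Feb 26, 2001 + 9 weeks = Apr 30, 2001.
Administrative review is complete: Apr 30, 2001 + 7 weeks = Jun 18, 2001.
The study section meets: Jun 18, 2001 + 6 weeks = Jul 30, 2001.
The summary statement is released: Jul 30, 2001 + 2 weeks = Aug 13, 2001.
The funding decision is posted: Aug 13, 2001 + 5 weeks = Sep 17, 2001.
The award is activated: Sep 17, 2001 + 4 weeks = Oct 15, 2001.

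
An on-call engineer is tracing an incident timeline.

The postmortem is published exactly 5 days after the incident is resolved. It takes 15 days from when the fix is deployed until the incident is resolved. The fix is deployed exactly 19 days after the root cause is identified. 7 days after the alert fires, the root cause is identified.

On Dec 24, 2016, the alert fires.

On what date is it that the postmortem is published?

Feb 8, 2017

The alert fires: Dec 24, 2016.
The root cause is identified: Dec 24, 2016 + 7 days = Dec 31, 2016.
The fix is deployed: Dec 31, 2016 + 19 days = Jan 19, 2017.
The incident is resolved: Jan 19, 2017 + 15 days = Feb 3, 2017.
The postmortem is published: Feb 3, 2017 + 5 days = Feb 8, 2017.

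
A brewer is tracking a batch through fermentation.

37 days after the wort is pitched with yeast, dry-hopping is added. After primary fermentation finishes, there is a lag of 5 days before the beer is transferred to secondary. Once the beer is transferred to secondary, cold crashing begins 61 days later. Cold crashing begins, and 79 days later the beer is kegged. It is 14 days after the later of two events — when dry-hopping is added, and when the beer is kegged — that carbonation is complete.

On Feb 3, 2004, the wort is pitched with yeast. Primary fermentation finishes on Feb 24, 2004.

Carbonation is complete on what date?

Aug 1, 2004

The wort is pitched with yeast: Feb 3, 2004.
Dry-hopping is added: Feb 3, 2004 + 37 days = Mar 11, 2004.
Primary fermentation finishes: Feb 24, 2004.
The beer is transferred to secondary: Feb 24, 2004 + 5 days = Feb 29, 2004.
Cold crashing begins: Feb 29, 2004 + 61 days = Apr 30, 2004.
The beer is kegged: Apr 30, 2004 + 79 days = Jul 18, 2004.
Both prerequisites met — dry-hopping is added (Mar 11, 2004), the beer is kegged (Jul 18, 2004); the later is Jul 18, 2004.
Carbonation is complete: Jul 18, 2004 + 14 days = Aug 1, 2004.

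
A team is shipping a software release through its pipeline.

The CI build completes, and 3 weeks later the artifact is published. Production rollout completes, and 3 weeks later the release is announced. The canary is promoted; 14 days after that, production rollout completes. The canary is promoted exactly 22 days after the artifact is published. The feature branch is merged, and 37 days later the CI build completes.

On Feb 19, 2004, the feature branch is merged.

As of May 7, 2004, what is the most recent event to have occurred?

The feature branch is merged: Feb 19, 2004.
The CI build completes: Feb 19, 2004 + 37 days = Mar 27, 2004.
The artifact is published: Mar 27, 2004 + 3 weeks = Apr 17, 2004.
The canary is promoted: Apr 17, 2004 + 22 days = May 9, 2004.
Production rollout completes: May 9, 2004 + 14 days = May 23, 2004.
The release is announced: May 23, 2004 + 3 weeks = Jun 13, 2004.
May 7, 2004 falls between when the artifact is published (Apr 17, 2004) and when the canary is promoted (May 9, 2004).

The artifact is published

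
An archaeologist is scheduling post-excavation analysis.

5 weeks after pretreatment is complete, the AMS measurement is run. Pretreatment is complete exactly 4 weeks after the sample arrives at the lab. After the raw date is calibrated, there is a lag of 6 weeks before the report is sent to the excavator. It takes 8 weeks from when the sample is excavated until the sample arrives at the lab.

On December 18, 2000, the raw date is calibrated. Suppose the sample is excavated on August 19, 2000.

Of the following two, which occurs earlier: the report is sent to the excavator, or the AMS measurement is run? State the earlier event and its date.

The AMS measurement is run — December 16, 2000

The raw date is calibrated: Dec 18, 2000.
The report is sent to the excavator: Dec 18, 2000 + 6 weeks = Jan 29, 2001.
The sample is excavated: Aug 19, 2000.
The sample arrives at the lab: Aug 19, 2000 + 8 weeks = Oct 14, 2000.
Pretreatment is complete: Oct 14, 2000 + 4 weeks = Nov 11, 2000.
The AMS measurement is run: Nov 11, 2000 + 5 weeks = Dec 16, 2000.
Comparing: the report is sent to the excavator on Jan 29, 2001 vs the AMS measurement is run on Dec 16, 2000. Earlier: the AMS measurement is run.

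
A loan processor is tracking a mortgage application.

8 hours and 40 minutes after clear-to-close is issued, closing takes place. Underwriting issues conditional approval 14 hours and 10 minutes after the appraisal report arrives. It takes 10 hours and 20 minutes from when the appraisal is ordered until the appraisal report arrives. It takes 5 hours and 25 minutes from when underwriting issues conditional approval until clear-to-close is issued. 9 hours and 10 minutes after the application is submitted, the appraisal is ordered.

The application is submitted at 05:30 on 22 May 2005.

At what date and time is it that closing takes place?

05:15 on 24 May 2005

The application is submitted: 05:30 May 22, 2005.
The appraisal is ordered: 05:30 May 22, 2005 + 9h10m = 14:40 May 22, 2005.
The appraisal report arrives: 14:40 May 22, 2005 + 10h20m = 01:00 May 23, 2005.
Underwriting issues conditional approval: 01:00 May 23, 2005 + 14h10m = 15:10 May 23, 2005.
Clear-to-close is issued: 15:10 May 23, 2005 + 5h25m = 20:35 May 23, 2005.
Closing takes place: 20:35 May 23, 2005 + 8h40m = 05:15 May 24, 2005.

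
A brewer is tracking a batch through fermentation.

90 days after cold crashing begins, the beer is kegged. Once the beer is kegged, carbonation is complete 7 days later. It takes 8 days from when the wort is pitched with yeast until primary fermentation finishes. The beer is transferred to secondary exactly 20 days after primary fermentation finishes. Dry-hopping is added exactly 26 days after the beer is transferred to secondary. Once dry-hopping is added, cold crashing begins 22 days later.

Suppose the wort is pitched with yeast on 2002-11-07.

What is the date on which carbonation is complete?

2003-04-29

The wort is pitched with yeast: Nov 7, 2002.
Primary fermentation finishes: Nov 7, 2002 + 8 days = Nov 15, 2002.
The beer is transferred to secondary: Nov 15, 2002 + 20 days = Dec 5, 2002.
Dry-hopping is added: Dec 5, 2002 + 26 days = Dec 31, 2002.
Cold crashing begins: Dec 31, 2002 + 22 days = Jan 22, 2003.
The beer is kegged: Jan 22, 2003 + 90 days = Apr 22, 2003.
Carbonation is complete: Apr 22, 2003 + 7 days = Apr 29, 2003.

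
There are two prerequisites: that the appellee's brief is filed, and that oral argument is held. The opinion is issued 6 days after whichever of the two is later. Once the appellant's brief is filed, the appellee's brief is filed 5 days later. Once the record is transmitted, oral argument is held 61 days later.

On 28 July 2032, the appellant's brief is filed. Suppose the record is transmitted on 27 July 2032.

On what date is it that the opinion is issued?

2 October 2032

The appellant's brief is filed: Jul 28, 2032.
The appellee's brief is filed: Jul 28, 2032 + 5 days = Aug 2, 2032.
The record is transmitted: Jul 27, 2032.
Oral argument is held: Jul 27, 2032 + 61 days = Sep 26, 2032.
Both prerequisites met — the appellee's brief is filed (Aug 2, 2032), oral argument is held (Sep 26, 2032); the later is Sep 26, 2032.
The opinion is issued: Sep 26, 2032 + 6 days = Oct 2, 2032.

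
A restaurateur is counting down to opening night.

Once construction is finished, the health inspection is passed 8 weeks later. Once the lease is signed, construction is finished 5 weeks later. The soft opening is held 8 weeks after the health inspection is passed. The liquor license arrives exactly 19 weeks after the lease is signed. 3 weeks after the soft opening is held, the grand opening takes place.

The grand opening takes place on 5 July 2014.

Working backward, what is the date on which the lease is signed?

The grand opening takes place: Jul 5, 2014.
The soft opening is held: Jul 5, 2014 − 3 weeks = Jun 14, 2014.
The health inspection is passed: Jun 14, 2014 − 8 weeks = Apr 19, 2014.
Construction is finished: Apr 19, 2014 − 8 weeks = Feb 22, 2014.
The lease is signed: Feb 22, 2014 − 5 weeks = Jan 18, 2014.

18 January 2014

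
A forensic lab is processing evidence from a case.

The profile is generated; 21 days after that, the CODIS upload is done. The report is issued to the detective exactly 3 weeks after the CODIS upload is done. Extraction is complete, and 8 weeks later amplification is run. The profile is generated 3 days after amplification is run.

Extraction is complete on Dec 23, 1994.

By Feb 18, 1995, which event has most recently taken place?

Extraction is complete: Dec 23, 1994.
Amplification is run: Dec 23, 1994 + 8 weeks = Feb 17, 1995.
The profile is generated: Feb 17, 1995 + 3 days = Feb 20, 1995.
The CODIS upload is done: Feb 20, 1995 + 21 days = Mar 13, 1995.
The report is issued to the detective: Mar 13, 1995 + 3 weeks = Apr 3, 1995.
Feb 18, 1995 falls between when amplification is run (Feb 17, 1995) and when the profile is generated (Feb 20, 1995).

Amplification is run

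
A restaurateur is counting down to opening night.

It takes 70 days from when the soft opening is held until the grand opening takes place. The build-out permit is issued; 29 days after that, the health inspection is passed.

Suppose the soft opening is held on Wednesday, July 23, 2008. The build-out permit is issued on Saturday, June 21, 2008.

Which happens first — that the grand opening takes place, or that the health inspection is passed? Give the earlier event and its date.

The soft opening is held: Jul 23, 2008.
The grand opening takes place: Jul 23, 2008 + 70 days = Oct 1, 2008.
The build-out permit is issued: Jun 21, 2008.
The health inspection is passed: Jun 21, 2008 + 29 days = Jul 20, 2008.
Comparing: the grand opening takes place on Oct 1, 2008 vs the health inspection is passed on Jul 20, 2008. Earlier: the health inspection is passed.

The health inspection is passed — Sunday, July 20, 2008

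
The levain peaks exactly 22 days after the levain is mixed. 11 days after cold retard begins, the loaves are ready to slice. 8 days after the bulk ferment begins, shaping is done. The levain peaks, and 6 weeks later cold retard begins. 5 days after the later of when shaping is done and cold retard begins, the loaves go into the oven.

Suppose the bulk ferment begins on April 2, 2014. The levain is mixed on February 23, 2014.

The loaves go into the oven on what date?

The bulk ferment begins: Apr 2, 2014.
Shaping is done: Apr 2, 2014 + 8 days = Apr 10, 2014.
The levain is mixed: Feb 23, 2014.
The levain peaks: Feb 23, 2014 + 22 days = Mar 17, 2014.
Cold retard begins: Mar 17, 2014 + 6 weeks = Apr 28, 2014.
Both prerequisites met — shaping is done (Apr 10, 2014), cold retard begins (Apr 28, 2014); the later is Apr 28, 2014.
The loaves go into the oven: Apr 28, 2014 + 5 days = May 3, 2014.

May 3, 2014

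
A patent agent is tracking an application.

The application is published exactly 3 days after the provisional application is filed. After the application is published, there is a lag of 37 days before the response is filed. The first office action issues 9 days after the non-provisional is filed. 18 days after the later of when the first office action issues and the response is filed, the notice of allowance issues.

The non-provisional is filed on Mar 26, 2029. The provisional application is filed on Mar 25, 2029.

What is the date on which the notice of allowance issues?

May 22, 2029

The non-provisional is filed: Mar 26, 2029.
The first office action issues: Mar 26, 2029 + 9 days = Apr 4, 2029.
The provisional application is filed: Mar 25, 2029.
The application is published: Mar 25, 2029 + 3 days = Mar 28, 2029.
The response is filed: Mar 28, 2029 + 37 days = May 4, 2029.
Both prerequisites met — the first office action issues (Apr 4, 2029), the response is filed (May 4, 2029); the later is May 4, 2029.
The notice of allowance issues: May 4, 2029 + 18 days = May 22, 2029.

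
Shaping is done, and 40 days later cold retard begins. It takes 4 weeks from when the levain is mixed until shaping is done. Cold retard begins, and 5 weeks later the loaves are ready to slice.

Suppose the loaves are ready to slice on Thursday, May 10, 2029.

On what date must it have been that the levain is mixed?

Saturday, January 27, 2029

The loaves are ready to slice: May 10, 2029.
Cold retard begins: May 10, 2029 − 5 weeks = Apr 5, 2029.
Shaping is done: Apr 5, 2029 − 40 days = Feb 24, 2029.
The levain is mixed: Feb 24, 2029 − 4 weeks = Jan 27, 2029.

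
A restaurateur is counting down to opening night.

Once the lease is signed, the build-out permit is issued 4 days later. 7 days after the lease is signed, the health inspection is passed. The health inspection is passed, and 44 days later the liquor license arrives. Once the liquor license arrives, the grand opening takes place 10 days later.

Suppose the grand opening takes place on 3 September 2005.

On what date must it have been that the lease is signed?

The grand opening takes place: Sep 3, 2005.
The liquor license arrives: Sep 3, 2005 − 10 days = Aug 24, 2005.
The health inspection is passed: Aug 24, 2005 − 44 days = Jul 11, 2005.
The lease is signed: Jul 11, 2005 − 7 days = Jul 4, 2005.

4 July 2005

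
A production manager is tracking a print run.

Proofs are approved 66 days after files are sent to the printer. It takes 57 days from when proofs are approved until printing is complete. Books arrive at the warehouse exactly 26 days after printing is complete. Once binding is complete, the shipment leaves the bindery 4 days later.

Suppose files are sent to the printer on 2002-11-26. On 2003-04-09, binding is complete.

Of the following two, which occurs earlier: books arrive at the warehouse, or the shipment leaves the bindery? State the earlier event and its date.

The shipment leaves the bindery — 2003-04-13

Files are sent to the printer: Nov 26, 2002.
Proofs are approved: Nov 26, 2002 + 66 days = Jan 31, 2003.
Printing is complete: Jan 31, 2003 + 57 days = Mar 29, 2003.
Books arrive at the warehouse: Mar 29, 2003 + 26 days = Apr 24, 2003.
Binding is complete: Apr 9, 2003.
The shipment leaves the bindery: Apr 9, 2003 + 4 days = Apr 13, 2003.
Comparing: books arrive at the warehouse on Apr 24, 2003 vs the shipment leaves the bindery on Apr 13, 2003. Earlier: the shipment leaves the bindery.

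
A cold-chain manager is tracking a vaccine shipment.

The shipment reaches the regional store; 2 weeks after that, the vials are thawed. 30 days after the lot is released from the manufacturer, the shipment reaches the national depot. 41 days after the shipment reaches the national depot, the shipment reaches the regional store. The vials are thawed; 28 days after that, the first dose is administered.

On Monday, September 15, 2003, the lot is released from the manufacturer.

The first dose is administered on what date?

Tuesday, January 6, 2004

The lot is released from the manufacturer: Sep 15, 2003.
The shipment reaches the national depot: Sep 15, 2003 + 30 days = Oct 15, 2003.
The shipment reaches the regional store: Oct 15, 2003 + 41 days = Nov 25, 2003.
The vials are thawed: Nov 25, 2003 + 2 weeks = Dec 9, 2003.
The first dose is administered: Dec 9, 2003 + 28 days = Jan 6, 2004.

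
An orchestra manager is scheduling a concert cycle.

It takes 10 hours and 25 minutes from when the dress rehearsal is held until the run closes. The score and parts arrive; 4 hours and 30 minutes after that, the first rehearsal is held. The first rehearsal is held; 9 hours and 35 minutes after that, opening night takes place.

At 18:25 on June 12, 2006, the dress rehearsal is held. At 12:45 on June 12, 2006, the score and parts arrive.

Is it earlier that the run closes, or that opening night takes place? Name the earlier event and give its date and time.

The dress rehearsal is held: 18:25 Jun 12, 2006.
The run closes: 18:25 Jun 12, 2006 + 10h25m = 04:50 Jun 13, 2006.
The score and parts arrive: 12:45 Jun 12, 2006.
The first rehearsal is held: 12:45 Jun 12, 2006 + 4h30m = 17:15 Jun 12, 2006.
Opening night takes place: 17:15 Jun 12, 2006 + 9h35m = 02:50 Jun 13, 2006.
Comparing: the run closes at 04:50 Jun 13, 2006 vs opening night takes place at 02:50 Jun 13, 2006. Earlier: opening night takes place.

Opening night takes place — 02:50 on June 13, 2006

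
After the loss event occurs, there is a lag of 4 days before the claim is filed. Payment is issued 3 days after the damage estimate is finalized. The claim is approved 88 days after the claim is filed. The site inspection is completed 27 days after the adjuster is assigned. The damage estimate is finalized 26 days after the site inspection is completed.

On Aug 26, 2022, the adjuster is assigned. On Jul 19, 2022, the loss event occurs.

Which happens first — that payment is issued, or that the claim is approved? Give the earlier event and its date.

The adjuster is assigned: Aug 26, 2022.
The site inspection is completed: Aug 26, 2022 + 27 days = Sep 22, 2022.
The damage estimate is finalized: Sep 22, 2022 + 26 days = Oct 18, 2022.
Payment is issued: Oct 18, 2022 + 3 days = Oct 21, 2022.
The loss event occurs: Jul 19, 2022.
The claim is filed: Jul 19, 2022 + 4 days = Jul 23, 2022.
The claim is approved: Jul 23, 2022 + 88 days = Oct 19, 2022.
Comparing: payment is issued on Oct 21, 2022 vs the claim is approved on Oct 19, 2022. Earlier: the claim is approved.

The claim is approved — Oct 19, 2022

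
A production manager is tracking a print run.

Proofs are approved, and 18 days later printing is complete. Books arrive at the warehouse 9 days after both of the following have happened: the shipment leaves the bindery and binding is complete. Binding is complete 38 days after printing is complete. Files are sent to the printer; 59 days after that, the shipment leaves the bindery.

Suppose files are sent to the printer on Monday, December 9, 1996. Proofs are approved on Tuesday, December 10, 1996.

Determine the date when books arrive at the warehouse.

Files are sent to the printer: Dec 9, 1996.
The shipment leaves the bindery: Dec 9, 1996 + 59 days = Feb 6, 1997.
Proofs are approved: Dec 10, 1996.
Printing is complete: Dec 10, 1996 + 18 days = Dec 28, 1996.
Binding is complete: Dec 28, 1996 + 38 days = Feb 4, 1997.
Both prerequisites met — the shipment leaves the bindery (Feb 6, 1997), binding is complete (Feb 4, 1997); the later is Feb 6, 1997.
Books arrive at the warehouse: Feb 6, 1997 + 9 days = Feb 15, 1997.

Saturday, February 15, 1997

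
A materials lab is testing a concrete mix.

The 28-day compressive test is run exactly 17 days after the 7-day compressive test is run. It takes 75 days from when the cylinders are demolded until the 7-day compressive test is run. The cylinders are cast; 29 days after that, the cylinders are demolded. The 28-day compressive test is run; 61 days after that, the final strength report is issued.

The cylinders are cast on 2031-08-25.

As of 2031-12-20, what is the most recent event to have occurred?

The cylinders are cast: Aug 25, 2031.
The cylinders are demolded: Aug 25, 2031 + 29 days = Sep 23, 2031.
The 7-day compressive test is run: Sep 23, 2031 + 75 days = Dec 7, 2031.
The 28-day compressive test is run: Dec 7, 2031 + 17 days = Dec 24, 2031.
The final strength report is issued: Dec 24, 2031 + 61 days = Feb 23, 2032.
Dec 20, 2031 falls between when the 7-day compressive test is run (Dec 7, 2031) and when the 28-day compressive test is run (Dec 24, 2031).

The 7-day compressive test is run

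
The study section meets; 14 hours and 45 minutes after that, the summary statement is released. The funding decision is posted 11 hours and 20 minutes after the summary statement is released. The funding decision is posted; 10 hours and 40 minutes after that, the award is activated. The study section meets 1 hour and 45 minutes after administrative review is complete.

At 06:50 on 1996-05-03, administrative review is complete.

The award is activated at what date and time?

Administrative review is complete: 06:50 May 3, 1996.
The study section meets: 06:50 May 3, 1996 + 1h45m = 08:35 May 3, 1996.
The summary statement is released: 08:35 May 3, 1996 + 14h45m = 23:20 May 3, 1996.
The funding decision is posted: 23:20 May 3, 1996 + 11h20m = 10:40 May 4, 1996.
The award is activated: 10:40 May 4, 1996 + 10h40m = 21:20 May 4, 1996.

21:20 on 1996-05-04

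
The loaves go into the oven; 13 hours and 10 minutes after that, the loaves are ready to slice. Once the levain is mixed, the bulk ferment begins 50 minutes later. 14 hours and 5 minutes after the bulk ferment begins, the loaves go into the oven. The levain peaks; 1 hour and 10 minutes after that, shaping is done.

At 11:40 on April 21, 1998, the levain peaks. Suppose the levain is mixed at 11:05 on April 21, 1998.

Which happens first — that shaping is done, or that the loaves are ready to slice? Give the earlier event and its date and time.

The levain peaks: 11:40 Apr 21, 1998.
Shaping is done: 11:40 Apr 21, 1998 + 1h10m = 12:50 Apr 21, 1998.
The levain is mixed: 11:05 Apr 21, 1998.
The bulk ferment begins: 11:05 Apr 21, 1998 + 50m = 11:55 Apr 21, 1998.
The loaves go into the oven: 11:55 Apr 21, 1998 + 14h05m = 02:00 Apr 22, 1998.
The loaves are ready to slice: 02:00 Apr 22, 1998 + 13h10m = 15:10 Apr 22, 1998.
Comparing: shaping is done at 12:50 Apr 21, 1998 vs the loaves are ready to slice at 15:10 Apr 22, 1998. Earlier: shaping is done.

Shaping is done — 12:50 on April 21, 1998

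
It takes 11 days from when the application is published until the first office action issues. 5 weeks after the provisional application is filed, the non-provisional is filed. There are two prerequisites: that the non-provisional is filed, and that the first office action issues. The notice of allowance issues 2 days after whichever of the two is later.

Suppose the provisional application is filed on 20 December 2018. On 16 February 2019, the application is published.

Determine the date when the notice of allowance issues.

The provisional application is filed: Dec 20, 2018.
The non-provisional is filed: Dec 20, 2018 + 5 weeks = Jan 24, 2019.
The application is published: Feb 16, 2019.
The first office action issues: Feb 16, 2019 + 11 days = Feb 27, 2019.
Both prerequisites met — the non-provisional is filed (Jan 24, 2019), the first office action issues (Feb 27, 2019); the later is Feb 27, 2019.
The notice of allowance issues: Feb 27, 2019 + 2 days = Mar 1, 2019.

1 March 2019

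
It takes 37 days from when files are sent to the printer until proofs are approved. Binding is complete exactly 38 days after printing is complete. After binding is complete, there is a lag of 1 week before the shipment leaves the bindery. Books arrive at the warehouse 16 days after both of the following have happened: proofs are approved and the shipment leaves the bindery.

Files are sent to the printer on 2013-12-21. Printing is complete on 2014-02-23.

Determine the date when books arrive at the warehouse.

Files are sent to the printer: Dec 21, 2013.
Proofs are approved: Dec 21, 2013 + 37 days = Jan 27, 2014.
Printing is complete: Feb 23, 2014.
Binding is complete: Feb 23, 2014 + 38 days = Apr 2, 2014.
The shipment leaves the bindery: Apr 2, 2014 + 1 week = Apr 9, 2014.
Both prerequisites met — proofs are approved (Jan 27, 2014), the shipment leaves the bindery (Apr 9, 2014); the later is Apr 9, 2014.
Books arrive at the warehouse: Apr 9, 2014 + 16 days = Apr 25, 2014.

2014-04-25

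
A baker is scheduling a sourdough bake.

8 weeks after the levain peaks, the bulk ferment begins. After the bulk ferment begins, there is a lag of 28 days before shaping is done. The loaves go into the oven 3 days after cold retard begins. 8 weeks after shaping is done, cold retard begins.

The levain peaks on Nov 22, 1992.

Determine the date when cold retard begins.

The levain peaks: Nov 22, 1992.
The bulk ferment begins: Nov 22, 1992 + 8 weeks = Jan 17, 1993.
Shaping is done: Jan 17, 1993 + 28 days = Feb 14, 1993.
Cold retard begins: Feb 14, 1993 + 8 weeks = Apr 11, 1993.

Apr 11, 1993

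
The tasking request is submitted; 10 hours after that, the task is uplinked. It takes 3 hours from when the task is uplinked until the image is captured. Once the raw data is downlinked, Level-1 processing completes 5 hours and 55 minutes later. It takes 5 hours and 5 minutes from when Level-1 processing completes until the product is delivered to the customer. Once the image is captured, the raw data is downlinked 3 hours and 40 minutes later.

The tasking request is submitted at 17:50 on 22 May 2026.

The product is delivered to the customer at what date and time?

The tasking request is submitted: 17:50 May 22, 2026.
The task is uplinked: 17:50 May 22, 2026 + 10h = 03:50 May 23, 2026.
The image is captured: 03:50 May 23, 2026 + 3h = 06:50 May 23, 2026.
The raw data is downlinked: 06:50 May 23, 2026 + 3h40m = 10:30 May 23, 2026.
Level-1 processing completes: 10:30 May 23, 2026 + 5h55m = 16:25 May 23, 2026.
The product is delivered to the customer: 16:25 May 23, 2026 + 5h05m = 21:30 May 23, 2026.

21:30 on 23 May 2026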